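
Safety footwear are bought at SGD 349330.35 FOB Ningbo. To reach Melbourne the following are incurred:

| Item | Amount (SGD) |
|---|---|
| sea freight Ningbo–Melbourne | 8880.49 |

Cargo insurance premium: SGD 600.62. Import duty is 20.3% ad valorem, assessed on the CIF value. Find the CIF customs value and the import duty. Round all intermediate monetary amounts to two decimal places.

CIF = FOB price + freight + insurance
CIF = 349330.35 + 8880.49 + 600.62 = 358811.46
Import duty = 358811.46 × 20.3% = 72838.73

CIF value: SGD 358811.46; import duty: SGD 72838.73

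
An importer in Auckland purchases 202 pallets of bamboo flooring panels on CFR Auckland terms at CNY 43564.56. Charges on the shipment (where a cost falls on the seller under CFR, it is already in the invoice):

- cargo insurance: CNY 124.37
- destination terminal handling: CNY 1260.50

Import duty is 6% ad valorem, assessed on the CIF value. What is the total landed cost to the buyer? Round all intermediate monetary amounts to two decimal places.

Total landed cost: CNY 47570.77

CFR: the seller pays costs through ocean freight to the destination port, but not insurance.
CIF value = CFR price + insurance = 43564.56 + 124.37 = 43688.93
Import duty = 43688.93 × 6% = 2621.34
Buyer bears: insurance 124.37 + destination terminal 1260.50 + duty 2621.34 = 4006.21
Landed cost = invoice 43564.56 + 4006.21 = 47570.77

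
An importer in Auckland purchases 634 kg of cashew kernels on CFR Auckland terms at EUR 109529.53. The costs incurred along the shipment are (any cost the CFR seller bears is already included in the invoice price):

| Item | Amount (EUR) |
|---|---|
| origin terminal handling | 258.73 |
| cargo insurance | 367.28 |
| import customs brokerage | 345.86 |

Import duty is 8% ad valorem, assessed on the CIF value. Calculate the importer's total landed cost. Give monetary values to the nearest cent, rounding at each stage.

CFR: the seller pays costs through ocean freight to the destination port, but not insurance.
Already in the invoice (seller's account under CFR): origin terminal — exclude.
CIF value = CFR price + insurance = 109529.53 + 367.28 = 109896.81
Import duty = 109896.81 × 8% = 8791.74
Buyer bears: insurance 367.28 + brokerage 345.86 + duty 8791.74 = 9504.88
Landed cost = invoice 109529.53 + 9504.88 = 119034.41

Total landed cost: EUR 119034.41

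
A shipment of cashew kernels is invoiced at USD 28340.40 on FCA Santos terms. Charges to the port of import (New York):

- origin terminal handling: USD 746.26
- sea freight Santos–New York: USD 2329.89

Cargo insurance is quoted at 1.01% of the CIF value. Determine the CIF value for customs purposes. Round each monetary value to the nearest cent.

CIF value: USD 31737.09

Let C be the CIF value. C = FCA price + pre-shipment costs + freight + 1.01% × C
C − 1.01% × C = 28340.40 + 746.26 + 2329.89
0.9899 × C = 31416.55
C = 31416.55 / 0.9899 = 31737.09
Insurance premium = 1.01% × 31737.09 = 320.54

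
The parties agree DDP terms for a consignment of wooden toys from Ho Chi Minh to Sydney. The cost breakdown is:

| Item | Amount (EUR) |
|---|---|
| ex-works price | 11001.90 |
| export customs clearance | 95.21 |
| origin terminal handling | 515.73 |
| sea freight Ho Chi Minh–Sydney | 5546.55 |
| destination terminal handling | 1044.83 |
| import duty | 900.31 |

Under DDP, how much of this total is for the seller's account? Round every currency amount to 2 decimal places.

DDP: the seller bears all costs including import duty.
Seller's account: goods 11001.90 + export clearance 95.21 + origin terminal 515.73 + freight 5546.55 + destination terminal 1044.83 + duty 900.31 = 19104.53
Buyer's account: 0.00

Seller's account: EUR 19104.53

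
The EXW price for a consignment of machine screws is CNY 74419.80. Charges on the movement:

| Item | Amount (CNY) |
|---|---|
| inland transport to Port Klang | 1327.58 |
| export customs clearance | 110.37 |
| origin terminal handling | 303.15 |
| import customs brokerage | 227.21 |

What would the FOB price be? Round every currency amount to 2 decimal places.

FOB price: CNY 76160.90

Not relevant to the conversion: brokerage — on the buyer under both terms; not part of either seller's price.
From EXW to FOB, the seller additionally bears: inland to port, export clearance, origin terminal.
FOB price = 74419.80 + 1327.58 + 110.37 + 303.15 = 76160.90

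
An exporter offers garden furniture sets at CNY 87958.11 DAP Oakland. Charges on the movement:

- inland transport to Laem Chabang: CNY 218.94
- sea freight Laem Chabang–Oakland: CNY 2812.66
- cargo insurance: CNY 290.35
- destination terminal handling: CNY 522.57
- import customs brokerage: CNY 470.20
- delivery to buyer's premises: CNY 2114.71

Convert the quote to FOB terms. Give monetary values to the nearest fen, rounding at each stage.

FOB price: CNY 82217.82

Not relevant to the conversion: inland to port — on the seller under both DAP and FOB; already in the DAP price and stays in the FOB price. brokerage — on the buyer under both terms; not part of either seller's price.
From DAP to FOB, the seller no longer bears: freight, insurance, destination terminal, delivery.
FOB price = 87958.11 − 2812.66 − 290.35 − 522.57 − 2114.71 = 82217.82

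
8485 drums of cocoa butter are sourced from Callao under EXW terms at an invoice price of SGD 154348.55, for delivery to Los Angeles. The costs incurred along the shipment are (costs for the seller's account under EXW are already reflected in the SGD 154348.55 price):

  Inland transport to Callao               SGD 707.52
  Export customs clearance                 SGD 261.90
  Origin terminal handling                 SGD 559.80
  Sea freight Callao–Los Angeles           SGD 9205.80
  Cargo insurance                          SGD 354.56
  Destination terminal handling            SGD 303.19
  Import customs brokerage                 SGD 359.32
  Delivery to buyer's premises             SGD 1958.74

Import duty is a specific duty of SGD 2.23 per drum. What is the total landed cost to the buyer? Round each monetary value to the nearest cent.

Total landed cost: SGD 186980.93

EXW: the seller makes goods available at their premises; the buyer bears all onward costs.
CIF value = EXW price + inland to port + export clearance + origin terminal + freight + insurance = 154348.55 + 707.52 + 261.90 + 559.80 + 9205.80 + 354.56 = 165438.13
Import duty = 8485 × 2.23 = 18921.55
Buyer bears: inland to port 707.52 + export clearance 261.90 + origin terminal 559.80 + freight 9205.80 + insurance 354.56 + destination terminal 303.19 + brokerage 359.32 + delivery 1958.74 + duty 18921.55 = 32632.38
Landed cost = invoice 154348.55 + 32632.38 = 186980.93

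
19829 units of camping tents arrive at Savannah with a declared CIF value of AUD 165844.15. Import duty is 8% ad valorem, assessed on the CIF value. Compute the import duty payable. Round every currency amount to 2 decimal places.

Import duty: AUD 13267.53

Import duty = 165844.15 × 8% = 13267.53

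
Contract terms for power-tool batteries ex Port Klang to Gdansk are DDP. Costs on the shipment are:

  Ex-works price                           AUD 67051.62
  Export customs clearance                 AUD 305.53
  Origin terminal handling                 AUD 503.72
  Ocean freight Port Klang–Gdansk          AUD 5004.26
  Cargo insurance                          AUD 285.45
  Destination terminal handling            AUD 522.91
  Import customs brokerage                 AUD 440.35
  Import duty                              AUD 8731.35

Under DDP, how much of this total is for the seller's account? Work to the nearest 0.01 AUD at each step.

DDP: the seller bears all costs including import duty.
Seller's account: goods 67051.62 + export clearance 305.53 + origin terminal 503.72 + freight 5004.26 + insurance 285.45 + destination terminal 522.91 + brokerage 440.35 + duty 8731.35 = 82845.19
Buyer's account: 0.00

Seller's account: AUD 82845.19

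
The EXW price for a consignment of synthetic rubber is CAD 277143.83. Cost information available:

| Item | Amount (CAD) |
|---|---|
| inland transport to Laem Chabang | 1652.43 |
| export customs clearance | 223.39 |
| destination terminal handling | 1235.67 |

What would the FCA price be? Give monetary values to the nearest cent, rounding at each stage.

Not relevant to the conversion: destination terminal — on the buyer under both terms; not part of either seller's price.
From EXW to FCA, the seller additionally bears: inland to port, export clearance.
FCA price = 277143.83 + 1652.43 + 223.39 = 279019.65

FCA price: CAD 279019.65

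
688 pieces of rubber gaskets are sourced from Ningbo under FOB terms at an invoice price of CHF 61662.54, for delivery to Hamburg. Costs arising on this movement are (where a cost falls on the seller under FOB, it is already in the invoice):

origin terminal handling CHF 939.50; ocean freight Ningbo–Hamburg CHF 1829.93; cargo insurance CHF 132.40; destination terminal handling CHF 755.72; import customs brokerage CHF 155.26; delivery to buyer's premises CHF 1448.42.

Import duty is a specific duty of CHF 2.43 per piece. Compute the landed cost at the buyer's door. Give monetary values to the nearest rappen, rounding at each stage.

FOB: the seller bears costs until goods are on board at the origin port; the buyer bears freight, insurance and all costs thereafter.
Already in the invoice (seller's account under FOB): origin terminal — exclude.
CIF value = FOB price + freight + insurance = 61662.54 + 1829.93 + 132.40 = 63624.87
Import duty = 688 × 2.43 = 1671.84
Buyer bears: freight 1829.93 + insurance 132.40 + destination terminal 755.72 + brokerage 155.26 + delivery 1448.42 + duty 1671.84 = 5993.57
Landed cost = invoice 61662.54 + 5993.57 = 67656.11

Total landed cost: CHF 67656.11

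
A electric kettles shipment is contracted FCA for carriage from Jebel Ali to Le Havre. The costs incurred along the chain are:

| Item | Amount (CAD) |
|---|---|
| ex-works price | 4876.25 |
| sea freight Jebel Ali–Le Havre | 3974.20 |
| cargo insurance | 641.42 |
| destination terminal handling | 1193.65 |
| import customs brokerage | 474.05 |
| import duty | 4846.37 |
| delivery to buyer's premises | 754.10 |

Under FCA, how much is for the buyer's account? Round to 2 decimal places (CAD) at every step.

FCA: the seller delivers export-cleared goods to the carrier; the buyer bears costs from that point.
Seller's account: goods 4876.25 = 4876.25
Buyer's account: freight 3974.20 + insurance 641.42 + destination terminal 1193.65 + brokerage 474.05 + duty 4846.37 + delivery 754.10 = 11883.79

Buyer's account: CAD 11883.79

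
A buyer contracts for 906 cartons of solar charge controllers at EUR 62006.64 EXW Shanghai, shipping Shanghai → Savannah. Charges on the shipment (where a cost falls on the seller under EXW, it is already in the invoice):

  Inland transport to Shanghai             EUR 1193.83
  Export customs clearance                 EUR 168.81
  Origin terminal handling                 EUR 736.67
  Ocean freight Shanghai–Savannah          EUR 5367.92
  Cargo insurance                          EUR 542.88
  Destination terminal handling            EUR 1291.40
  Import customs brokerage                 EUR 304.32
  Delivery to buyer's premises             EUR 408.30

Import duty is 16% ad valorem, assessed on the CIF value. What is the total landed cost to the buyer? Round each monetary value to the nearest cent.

EXW: the seller makes goods available at their premises; the buyer bears all onward costs.
CIF value = EXW price + inland to port + export clearance + origin terminal + freight + insurance = 62006.64 + 1193.83 + 168.81 + 736.67 + 5367.92 + 542.88 = 70016.75
Import duty = 70016.75 × 16% = 11202.68
Buyer bears: inland to port 1193.83 + export clearance 168.81 + origin terminal 736.67 + freight 5367.92 + insurance 542.88 + destination terminal 1291.40 + brokerage 304.32 + delivery 408.30 + duty 11202.68 = 21216.81
Landed cost = invoice 62006.64 + 21216.81 = 83223.45

Total landed cost: EUR 83223.45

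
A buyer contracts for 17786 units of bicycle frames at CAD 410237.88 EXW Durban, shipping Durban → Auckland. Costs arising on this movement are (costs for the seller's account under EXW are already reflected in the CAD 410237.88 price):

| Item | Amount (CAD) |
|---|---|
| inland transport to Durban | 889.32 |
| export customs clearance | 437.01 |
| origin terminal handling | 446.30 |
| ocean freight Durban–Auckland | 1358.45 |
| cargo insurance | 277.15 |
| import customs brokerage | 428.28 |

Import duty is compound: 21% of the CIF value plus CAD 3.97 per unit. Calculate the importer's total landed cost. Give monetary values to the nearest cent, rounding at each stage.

Total landed cost: CAD 571550.49

EXW: the seller makes goods available at their premises; the buyer bears all onward costs.
CIF value = EXW price + inland to port + export clearance + origin terminal + freight + insurance = 410237.88 + 889.32 + 437.01 + 446.30 + 1358.45 + 277.15 = 413646.11
Ad valorem component: 413646.11 × 21% = 86865.68
Specific component: 17786 × 3.97 = 70610.42
Import duty = 86865.68 + 70610.42 = 157476.10
Buyer bears: inland to port 889.32 + export clearance 437.01 + origin terminal 446.30 + freight 1358.45 + insurance 277.15 + brokerage 428.28 + duty 157476.10 = 161312.61
Landed cost = invoice 410237.88 + 161312.61 = 571550.49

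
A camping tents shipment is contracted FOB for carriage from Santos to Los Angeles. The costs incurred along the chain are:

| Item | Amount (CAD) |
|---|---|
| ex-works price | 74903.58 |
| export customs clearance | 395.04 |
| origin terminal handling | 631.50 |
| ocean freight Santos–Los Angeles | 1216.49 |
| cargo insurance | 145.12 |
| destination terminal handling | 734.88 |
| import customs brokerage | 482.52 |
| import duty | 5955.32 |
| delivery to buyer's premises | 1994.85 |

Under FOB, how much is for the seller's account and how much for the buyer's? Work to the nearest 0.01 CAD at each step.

Seller: CAD 75930.12; buyer: CAD 10529.18

FOB: the seller bears costs until goods are on board at the origin port; the buyer bears freight, insurance and all costs thereafter.
Seller's account: goods 74903.58 + export clearance 395.04 + origin terminal 631.50 = 75930.12
Buyer's account: freight 1216.49 + insurance 145.12 + destination terminal 734.88 + brokerage 482.52 + duty 5955.32 + delivery 1994.85 = 10529.18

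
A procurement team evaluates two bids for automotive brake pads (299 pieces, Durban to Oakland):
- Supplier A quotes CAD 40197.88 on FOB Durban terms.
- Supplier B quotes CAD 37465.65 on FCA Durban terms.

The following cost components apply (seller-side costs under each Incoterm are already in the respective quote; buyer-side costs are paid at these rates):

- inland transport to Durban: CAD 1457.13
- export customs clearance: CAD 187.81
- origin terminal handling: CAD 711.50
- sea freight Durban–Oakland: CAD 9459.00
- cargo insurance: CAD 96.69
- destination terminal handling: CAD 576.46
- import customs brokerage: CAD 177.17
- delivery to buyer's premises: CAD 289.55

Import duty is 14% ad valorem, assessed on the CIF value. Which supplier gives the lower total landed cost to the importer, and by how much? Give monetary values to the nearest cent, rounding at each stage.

Supplier B is cheaper by CAD 2303.63

Supplier A (FOB):
CIF value = FOB price + freight + insurance = 40197.88 + 9459.00 + 96.69 = 49753.57
Import duty = 49753.57 × 14% = 6965.50
Buyer bears (A): 9459.00 + 96.69 + 576.46 + 177.17 + 289.55 = 10598.87
Landed cost (A) = invoice 40197.88 + 10598.87 + duty 6965.50 = 57762.25
Supplier B (FCA):
CIF value = FCA price + origin terminal + freight + insurance = 37465.65 + 711.50 + 9459.00 + 96.69 = 47732.84
Import duty = 47732.84 × 14% = 6682.60
Buyer bears (B): 711.50 + 9459.00 + 96.69 + 576.46 + 177.17 + 289.55 = 11310.37
Landed cost (B) = invoice 37465.65 + 11310.37 + duty 6682.60 = 55458.62
Difference = |57762.25 − 55458.62| = 2303.63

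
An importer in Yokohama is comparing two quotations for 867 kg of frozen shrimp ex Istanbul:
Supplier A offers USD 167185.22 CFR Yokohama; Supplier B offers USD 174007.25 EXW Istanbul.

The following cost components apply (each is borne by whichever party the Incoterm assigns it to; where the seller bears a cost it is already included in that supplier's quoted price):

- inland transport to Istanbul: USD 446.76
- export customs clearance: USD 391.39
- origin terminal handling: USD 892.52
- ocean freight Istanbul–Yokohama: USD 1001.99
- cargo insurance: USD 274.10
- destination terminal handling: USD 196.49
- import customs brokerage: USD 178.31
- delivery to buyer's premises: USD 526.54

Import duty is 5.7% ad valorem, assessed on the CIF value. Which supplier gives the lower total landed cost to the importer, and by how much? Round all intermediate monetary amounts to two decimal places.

Supplier A is cheaper by USD 10099.31

Supplier A (CFR):
CIF value = CFR price + insurance = 167185.22 + 274.10 = 167459.32
Import duty = 167459.32 × 5.7% = 9545.18
Buyer bears (A): 274.10 + 196.49 + 178.31 + 526.54 = 1175.44
Landed cost (A) = invoice 167185.22 + 1175.44 + duty 9545.18 = 177905.84
Supplier B (EXW):
CIF value = EXW price + inland to port + export clearance + origin terminal + freight + insurance = 174007.25 + 446.76 + 391.39 + 892.52 + 1001.99 + 274.10 = 177014.01
Import duty = 177014.01 × 5.7% = 10089.80
Buyer bears (B): 446.76 + 391.39 + 892.52 + 1001.99 + 274.10 + 196.49 + 178.31 + 526.54 = 3908.10
Landed cost (B) = invoice 174007.25 + 3908.10 + duty 10089.80 = 188005.15
Difference = |177905.84 − 188005.15| = 10099.31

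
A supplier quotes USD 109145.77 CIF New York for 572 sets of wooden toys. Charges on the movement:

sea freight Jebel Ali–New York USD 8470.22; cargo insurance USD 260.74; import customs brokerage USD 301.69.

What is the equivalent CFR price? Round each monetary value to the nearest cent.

Not relevant to the conversion: freight — on the seller under both CIF and CFR; already in the CIF price and stays in the CFR price. brokerage — on the buyer under both terms; not part of either seller's price.
From CIF to CFR, the seller no longer bears: insurance.
CFR price = 109145.77 − 260.74 = 108885.03

CFR price: USD 108885.03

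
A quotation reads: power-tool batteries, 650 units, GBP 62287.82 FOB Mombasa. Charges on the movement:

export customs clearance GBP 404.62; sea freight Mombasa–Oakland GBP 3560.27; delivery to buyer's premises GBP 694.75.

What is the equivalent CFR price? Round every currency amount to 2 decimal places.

CFR price: GBP 65848.09

Not relevant to the conversion: export clearance — on the seller under both FOB and CFR; already in the FOB price and stays in the CFR price. delivery — on the buyer under both terms; not part of either seller's price.
From FOB to CFR, the seller additionally bears: freight.
CFR price = 62287.82 + 3560.27 = 65848.09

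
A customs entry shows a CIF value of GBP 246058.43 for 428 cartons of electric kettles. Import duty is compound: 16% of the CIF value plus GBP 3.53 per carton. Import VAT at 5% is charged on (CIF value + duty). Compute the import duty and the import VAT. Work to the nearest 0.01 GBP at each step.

Import duty: GBP 40880.19; import VAT: GBP 14346.93

Ad valorem component: 246058.43 × 16% = 39369.35
Specific component: 428 × 3.53 = 1510.84
Import duty = 39369.35 + 1510.84 = 40880.19
VAT base = CIF + duty = 246058.43 + 40880.19 = 286938.62
Import VAT = 286938.62 × 5% = 14346.93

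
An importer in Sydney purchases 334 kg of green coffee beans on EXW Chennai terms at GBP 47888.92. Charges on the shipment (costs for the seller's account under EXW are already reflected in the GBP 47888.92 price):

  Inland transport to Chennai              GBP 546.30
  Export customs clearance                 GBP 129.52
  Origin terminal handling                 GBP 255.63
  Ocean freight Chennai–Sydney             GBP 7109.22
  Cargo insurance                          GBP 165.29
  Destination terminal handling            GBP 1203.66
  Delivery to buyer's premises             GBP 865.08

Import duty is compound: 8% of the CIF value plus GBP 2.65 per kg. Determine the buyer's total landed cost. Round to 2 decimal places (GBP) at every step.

Total landed cost: GBP 63536.31

EXW: the seller makes goods available at their premises; the buyer bears all onward costs.
CIF value = EXW price + inland to port + export clearance + origin terminal + freight + insurance = 47888.92 + 546.30 + 129.52 + 255.63 + 7109.22 + 165.29 = 56094.88
Ad valorem component: 56094.88 × 8% = 4487.59
Specific component: 334 × 2.65 = 885.10
Import duty = 4487.59 + 885.10 = 5372.69
Buyer bears: inland to port 546.30 + export clearance 129.52 + origin terminal 255.63 + freight 7109.22 + insurance 165.29 + destination terminal 1203.66 + delivery 865.08 + duty 5372.69 = 15647.39
Landed cost = invoice 47888.92 + 15647.39 = 63536.31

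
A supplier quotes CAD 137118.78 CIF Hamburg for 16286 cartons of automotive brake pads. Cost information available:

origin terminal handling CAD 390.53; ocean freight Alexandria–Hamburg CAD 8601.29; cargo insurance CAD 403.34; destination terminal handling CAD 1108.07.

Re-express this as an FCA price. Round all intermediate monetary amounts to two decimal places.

Not relevant to the conversion: destination terminal — on the buyer under both terms; not part of either seller's price.
From CIF to FCA, the seller no longer bears: origin terminal, freight, insurance.
FCA price = 137118.78 − 390.53 − 8601.29 − 403.34 = 127723.62

FCA price: CAD 127723.62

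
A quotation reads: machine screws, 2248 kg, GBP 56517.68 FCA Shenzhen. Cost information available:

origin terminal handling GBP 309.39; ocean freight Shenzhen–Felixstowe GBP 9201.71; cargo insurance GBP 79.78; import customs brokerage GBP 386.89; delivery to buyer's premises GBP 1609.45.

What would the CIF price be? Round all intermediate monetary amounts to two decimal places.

CIF price: GBP 66108.56

Not relevant to the conversion: brokerage, delivery — on the buyer under both terms; not part of either seller's price.
From FCA to CIF, the seller additionally bears: origin terminal, freight, insurance.
CIF price = 56517.68 + 309.39 + 9201.71 + 79.78 = 66108.56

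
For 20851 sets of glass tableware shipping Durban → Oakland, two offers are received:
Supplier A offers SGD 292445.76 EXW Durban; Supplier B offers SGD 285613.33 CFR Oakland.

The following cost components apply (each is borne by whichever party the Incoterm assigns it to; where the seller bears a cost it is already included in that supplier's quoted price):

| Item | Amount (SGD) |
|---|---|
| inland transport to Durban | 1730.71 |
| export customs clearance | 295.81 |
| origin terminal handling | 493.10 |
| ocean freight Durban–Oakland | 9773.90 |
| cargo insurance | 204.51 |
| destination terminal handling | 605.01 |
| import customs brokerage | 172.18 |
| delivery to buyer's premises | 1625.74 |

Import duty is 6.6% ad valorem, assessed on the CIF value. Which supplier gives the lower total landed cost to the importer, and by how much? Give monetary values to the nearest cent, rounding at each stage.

Supplier B is cheaper by SGD 20388.26

Supplier A (EXW):
CIF value = EXW price + inland to port + export clearance + origin terminal + freight + insurance = 292445.76 + 1730.71 + 295.81 + 493.10 + 9773.90 + 204.51 = 304943.79
Import duty = 304943.79 × 6.6% = 20126.29
Buyer bears (A): 1730.71 + 295.81 + 493.10 + 9773.90 + 204.51 + 605.01 + 172.18 + 1625.74 = 14900.96
Landed cost (A) = invoice 292445.76 + 14900.96 + duty 20126.29 = 327473.01
Supplier B (CFR):
CIF value = CFR price + insurance = 285613.33 + 204.51 = 285817.84
Import duty = 285817.84 × 6.6% = 18863.98
Buyer bears (B): 204.51 + 605.01 + 172.18 + 1625.74 = 2607.44
Landed cost (B) = invoice 285613.33 + 2607.44 + duty 18863.98 = 307084.75
Difference = |327473.01 − 307084.75| = 20388.26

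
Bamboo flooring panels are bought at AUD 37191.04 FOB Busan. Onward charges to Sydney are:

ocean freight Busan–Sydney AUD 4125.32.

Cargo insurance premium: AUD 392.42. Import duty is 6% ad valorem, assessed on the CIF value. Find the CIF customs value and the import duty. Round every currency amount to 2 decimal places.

CIF = FOB price + freight + insurance
CIF = 37191.04 + 4125.32 + 392.42 = 41708.78
Import duty = 41708.78 × 6% = 2502.53

CIF value: AUD 41708.78; import duty: AUD 2502.53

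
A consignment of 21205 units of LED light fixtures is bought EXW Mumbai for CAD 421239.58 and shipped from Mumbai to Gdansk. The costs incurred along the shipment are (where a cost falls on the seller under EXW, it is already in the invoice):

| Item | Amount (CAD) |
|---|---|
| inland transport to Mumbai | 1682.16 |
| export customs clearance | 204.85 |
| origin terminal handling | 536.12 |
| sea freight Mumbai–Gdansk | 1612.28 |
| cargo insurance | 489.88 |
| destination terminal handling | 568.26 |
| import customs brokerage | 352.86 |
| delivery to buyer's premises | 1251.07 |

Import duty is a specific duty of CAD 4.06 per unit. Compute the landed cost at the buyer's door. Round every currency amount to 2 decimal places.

EXW: the seller makes goods available at their premises; the buyer bears all onward costs.
CIF value = EXW price + inland to port + export clearance + origin terminal + freight + insurance = 421239.58 + 1682.16 + 204.85 + 536.12 + 1612.28 + 489.88 = 425764.87
Import duty = 21205 × 4.06 = 86092.30
Buyer bears: inland to port 1682.16 + export clearance 204.85 + origin terminal 536.12 + freight 1612.28 + insurance 489.88 + destination terminal 568.26 + brokerage 352.86 + delivery 1251.07 + duty 86092.30 = 92789.78
Landed cost = invoice 421239.58 + 92789.78 = 514029.36

Total landed cost: CAD 514029.36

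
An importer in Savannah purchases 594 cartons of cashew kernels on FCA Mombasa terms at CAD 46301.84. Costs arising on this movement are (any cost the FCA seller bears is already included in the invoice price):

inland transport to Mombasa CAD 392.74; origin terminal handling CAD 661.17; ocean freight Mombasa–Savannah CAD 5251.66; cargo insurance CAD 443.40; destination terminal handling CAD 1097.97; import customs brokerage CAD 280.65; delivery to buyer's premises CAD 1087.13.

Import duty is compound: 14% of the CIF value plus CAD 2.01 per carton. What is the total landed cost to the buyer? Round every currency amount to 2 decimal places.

FCA: the seller delivers export-cleared goods to the carrier; the buyer bears costs from that point.
Already in the invoice (seller's account under FCA): inland to port — exclude.
CIF value = FCA price + origin terminal + freight + insurance = 46301.84 + 661.17 + 5251.66 + 443.40 = 52658.07
Ad valorem component: 52658.07 × 14% = 7372.13
Specific component: 594 × 2.01 = 1193.94
Import duty = 7372.13 + 1193.94 = 8566.07
Buyer bears: origin terminal 661.17 + freight 5251.66 + insurance 443.40 + destination terminal 1097.97 + brokerage 280.65 + delivery 1087.13 + duty 8566.07 = 17388.05
Landed cost = invoice 46301.84 + 17388.05 = 63689.89

Total landed cost: CAD 63689.89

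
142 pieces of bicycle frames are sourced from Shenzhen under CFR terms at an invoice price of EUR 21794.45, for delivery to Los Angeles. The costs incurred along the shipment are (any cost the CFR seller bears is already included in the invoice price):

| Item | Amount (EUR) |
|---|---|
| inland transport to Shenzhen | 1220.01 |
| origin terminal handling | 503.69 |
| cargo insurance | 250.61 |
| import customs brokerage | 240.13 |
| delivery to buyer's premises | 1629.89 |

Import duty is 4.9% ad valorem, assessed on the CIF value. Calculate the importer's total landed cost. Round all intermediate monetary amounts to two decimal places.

CFR: the seller pays costs through ocean freight to the destination port, but not insurance.
Already in the invoice (seller's account under CFR): inland to port, origin terminal — exclude.
CIF value = CFR price + insurance = 21794.45 + 250.61 = 22045.06
Import duty = 22045.06 × 4.9% = 1080.21
Buyer bears: insurance 250.61 + brokerage 240.13 + delivery 1629.89 + duty 1080.21 = 3200.84
Landed cost = invoice 21794.45 + 3200.84 = 24995.29

Total landed cost: EUR 24995.29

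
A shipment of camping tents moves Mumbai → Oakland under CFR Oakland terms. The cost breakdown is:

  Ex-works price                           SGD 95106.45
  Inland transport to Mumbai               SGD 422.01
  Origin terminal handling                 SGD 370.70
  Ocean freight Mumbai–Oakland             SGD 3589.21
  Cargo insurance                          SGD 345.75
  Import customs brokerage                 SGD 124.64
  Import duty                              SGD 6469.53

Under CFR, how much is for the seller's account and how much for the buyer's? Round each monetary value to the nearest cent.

CFR: the seller pays costs through ocean freight to the destination port, but not insurance.
Seller's account: goods 95106.45 + inland to port 422.01 + origin terminal 370.70 + freight 3589.21 = 99488.37
Buyer's account: insurance 345.75 + brokerage 124.64 + duty 6469.53 = 6939.92

Seller: SGD 99488.37; buyer: SGD 6939.92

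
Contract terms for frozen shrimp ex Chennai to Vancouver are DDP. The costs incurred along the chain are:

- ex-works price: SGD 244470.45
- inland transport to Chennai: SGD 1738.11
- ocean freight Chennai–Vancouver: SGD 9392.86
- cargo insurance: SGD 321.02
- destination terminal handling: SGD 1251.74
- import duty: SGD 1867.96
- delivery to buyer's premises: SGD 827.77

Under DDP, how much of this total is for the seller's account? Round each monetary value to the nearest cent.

Seller's account: SGD 259869.91

DDP: the seller bears all costs including import duty.
Seller's account: goods 244470.45 + inland to port 1738.11 + freight 9392.86 + insurance 321.02 + destination terminal 1251.74 + duty 1867.96 + delivery 827.77 = 259869.91
Buyer's account: 0.00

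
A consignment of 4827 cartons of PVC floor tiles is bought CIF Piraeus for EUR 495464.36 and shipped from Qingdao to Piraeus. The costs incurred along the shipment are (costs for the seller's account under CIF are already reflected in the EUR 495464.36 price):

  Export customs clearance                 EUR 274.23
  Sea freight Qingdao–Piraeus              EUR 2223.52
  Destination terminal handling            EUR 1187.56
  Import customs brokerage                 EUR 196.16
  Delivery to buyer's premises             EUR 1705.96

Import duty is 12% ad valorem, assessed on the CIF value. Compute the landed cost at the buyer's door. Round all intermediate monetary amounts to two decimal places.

Total landed cost: EUR 558009.76

CIF: the seller pays costs through ocean freight and marine insurance to the destination port.
Already in the invoice (seller's account under CIF): export clearance, freight — exclude.
The CIF price already equals the CIF value: 495464.36
Import duty = 495464.36 × 12% = 59455.72
Buyer bears: destination terminal 1187.56 + brokerage 196.16 + delivery 1705.96 + duty 59455.72 = 62545.40
Landed cost = invoice 495464.36 + 62545.40 = 558009.76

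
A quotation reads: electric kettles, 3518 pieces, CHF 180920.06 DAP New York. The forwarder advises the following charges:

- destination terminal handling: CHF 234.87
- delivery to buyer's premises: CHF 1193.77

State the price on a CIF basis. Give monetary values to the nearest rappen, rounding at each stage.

From DAP to CIF, the seller no longer bears: destination terminal, delivery.
CIF price = 180920.06 − 234.87 − 1193.77 = 179491.42

CIF price: CHF 179491.42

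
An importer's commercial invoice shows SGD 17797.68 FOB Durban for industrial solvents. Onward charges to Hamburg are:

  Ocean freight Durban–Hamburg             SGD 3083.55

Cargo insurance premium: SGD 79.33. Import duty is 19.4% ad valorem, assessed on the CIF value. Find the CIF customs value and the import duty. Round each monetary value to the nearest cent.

CIF value: SGD 20960.56; import duty: SGD 4066.35

CIF = FOB price + freight + insurance
CIF = 17797.68 + 3083.55 + 79.33 = 20960.56
Import duty = 20960.56 × 19.4% = 4066.35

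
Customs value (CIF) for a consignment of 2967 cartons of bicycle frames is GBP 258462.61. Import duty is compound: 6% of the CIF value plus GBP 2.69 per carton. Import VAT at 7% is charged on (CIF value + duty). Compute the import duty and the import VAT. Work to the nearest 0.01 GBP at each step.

Ad valorem component: 258462.61 × 6% = 15507.76
Specific component: 2967 × 2.69 = 7981.23
Import duty = 15507.76 + 7981.23 = 23488.99
VAT base = CIF + duty = 258462.61 + 23488.99 = 281951.60
Import VAT = 281951.60 × 7% = 19736.61

Import duty: GBP 23488.99; import VAT: GBP 19736.61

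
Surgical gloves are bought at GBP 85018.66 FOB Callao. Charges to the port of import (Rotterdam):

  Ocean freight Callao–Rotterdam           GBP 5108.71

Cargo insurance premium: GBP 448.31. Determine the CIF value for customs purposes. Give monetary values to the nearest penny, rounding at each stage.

CIF value: GBP 90575.68

CIF = FOB price + freight + insurance
CIF = 85018.66 + 5108.71 + 448.31 = 90575.68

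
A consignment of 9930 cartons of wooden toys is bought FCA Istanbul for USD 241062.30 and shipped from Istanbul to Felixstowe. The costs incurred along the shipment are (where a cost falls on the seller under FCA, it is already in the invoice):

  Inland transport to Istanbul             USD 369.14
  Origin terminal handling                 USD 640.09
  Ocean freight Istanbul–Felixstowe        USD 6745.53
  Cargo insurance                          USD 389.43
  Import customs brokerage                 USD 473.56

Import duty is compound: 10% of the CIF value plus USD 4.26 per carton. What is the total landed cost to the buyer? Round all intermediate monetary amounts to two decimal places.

FCA: the seller delivers export-cleared goods to the carrier; the buyer bears costs from that point.
Already in the invoice (seller's account under FCA): inland to port — exclude.
CIF value = FCA price + origin terminal + freight + insurance = 241062.30 + 640.09 + 6745.53 + 389.43 = 248837.35
Ad valorem component: 248837.35 × 10% = 24883.74
Specific component: 9930 × 4.26 = 42301.80
Import duty = 24883.74 + 42301.80 = 67185.54
Buyer bears: origin terminal 640.09 + freight 6745.53 + insurance 389.43 + brokerage 473.56 + duty 67185.54 = 75434.15
Landed cost = invoice 241062.30 + 75434.15 = 316496.45

Total landed cost: USD 316496.45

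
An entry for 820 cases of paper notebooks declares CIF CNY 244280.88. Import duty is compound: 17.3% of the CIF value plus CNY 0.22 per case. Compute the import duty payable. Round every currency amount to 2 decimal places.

Import duty: CNY 42440.99

Ad valorem component: 244280.88 × 17.3% = 42260.59
Specific component: 820 × 0.22 = 180.40
Import duty = 42260.59 + 180.40 = 42440.99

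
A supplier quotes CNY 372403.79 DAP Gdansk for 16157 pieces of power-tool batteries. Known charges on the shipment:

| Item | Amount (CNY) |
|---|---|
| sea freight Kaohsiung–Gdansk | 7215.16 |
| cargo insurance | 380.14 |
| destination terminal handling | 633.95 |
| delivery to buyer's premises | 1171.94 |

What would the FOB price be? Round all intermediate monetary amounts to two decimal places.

FOB price: CNY 363002.60

From DAP to FOB, the seller no longer bears: freight, insurance, destination terminal, delivery.
FOB price = 372403.79 − 7215.16 − 380.14 − 633.95 − 1171.94 = 363002.60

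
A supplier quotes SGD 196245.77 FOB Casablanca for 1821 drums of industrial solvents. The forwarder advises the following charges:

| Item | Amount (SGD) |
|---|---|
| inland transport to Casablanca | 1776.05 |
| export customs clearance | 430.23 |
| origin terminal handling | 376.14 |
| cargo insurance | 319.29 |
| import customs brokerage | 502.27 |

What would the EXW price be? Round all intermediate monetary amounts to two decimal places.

Not relevant to the conversion: brokerage, insurance — on the buyer under both terms; not part of either seller's price.
From FOB to EXW, the seller no longer bears: inland to port, export clearance, origin terminal.
EXW price = 196245.77 − 1776.05 − 430.23 − 376.14 = 193663.35

EXW price: SGD 193663.35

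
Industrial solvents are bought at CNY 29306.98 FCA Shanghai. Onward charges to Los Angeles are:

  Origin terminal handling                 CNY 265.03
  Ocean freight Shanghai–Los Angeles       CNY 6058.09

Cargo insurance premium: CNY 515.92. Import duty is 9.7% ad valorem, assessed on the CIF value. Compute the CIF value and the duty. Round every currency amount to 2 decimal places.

CIF value: CNY 36146.02; import duty: CNY 3506.16

CIF = FCA price + pre-shipment costs + freight + insurance
CIF = 29306.98 + 265.03 + 6058.09 + 515.92 = 36146.02
Import duty = 36146.02 × 9.7% = 3506.16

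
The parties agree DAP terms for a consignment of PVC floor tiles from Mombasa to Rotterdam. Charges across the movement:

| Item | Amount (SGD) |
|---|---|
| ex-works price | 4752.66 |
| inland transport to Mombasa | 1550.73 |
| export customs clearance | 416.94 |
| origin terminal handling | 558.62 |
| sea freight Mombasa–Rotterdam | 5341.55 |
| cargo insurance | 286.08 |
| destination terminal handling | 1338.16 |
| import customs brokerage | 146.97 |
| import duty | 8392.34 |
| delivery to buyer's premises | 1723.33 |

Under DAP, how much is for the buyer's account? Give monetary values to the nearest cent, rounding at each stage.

DAP: the seller bears all costs to the named destination except import duty and clearance.
Seller's account: goods 4752.66 + inland to port 1550.73 + export clearance 416.94 + origin terminal 558.62 + freight 5341.55 + insurance 286.08 + destination terminal 1338.16 + delivery 1723.33 = 15968.07
Buyer's account: brokerage 146.97 + duty 8392.34 = 8539.31

Buyer's account: SGD 8539.31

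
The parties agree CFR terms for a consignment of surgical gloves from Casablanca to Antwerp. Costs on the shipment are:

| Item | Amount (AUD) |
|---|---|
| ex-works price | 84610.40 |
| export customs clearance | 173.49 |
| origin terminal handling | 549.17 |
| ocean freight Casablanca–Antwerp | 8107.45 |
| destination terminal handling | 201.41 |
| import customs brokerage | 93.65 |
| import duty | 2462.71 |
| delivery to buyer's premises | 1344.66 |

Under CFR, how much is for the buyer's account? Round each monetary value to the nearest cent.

Buyer's account: AUD 4102.43

CFR: the seller pays costs through ocean freight to the destination port, but not insurance.
Seller's account: goods 84610.40 + export clearance 173.49 + origin terminal 549.17 + freight 8107.45 = 93440.51
Buyer's account: destination terminal 201.41 + brokerage 93.65 + duty 2462.71 + delivery 1344.66 = 4102.43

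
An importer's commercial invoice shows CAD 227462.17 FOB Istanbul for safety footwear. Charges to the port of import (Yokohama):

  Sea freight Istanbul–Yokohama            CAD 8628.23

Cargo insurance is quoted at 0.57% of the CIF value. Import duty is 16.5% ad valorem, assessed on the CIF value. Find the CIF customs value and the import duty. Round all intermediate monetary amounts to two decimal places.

CIF value: CAD 237443.83; import duty: CAD 39178.23

Let C be the CIF value. C = FOB price + freight + 0.57% × C
C − 0.57% × C = 227462.17 + 8628.23
0.9943 × C = 236090.40
C = 236090.40 / 0.9943 = 237443.83
Insurance premium = 0.57% × 237443.83 = 1353.43
Import duty = 237443.83 × 16.5% = 39178.23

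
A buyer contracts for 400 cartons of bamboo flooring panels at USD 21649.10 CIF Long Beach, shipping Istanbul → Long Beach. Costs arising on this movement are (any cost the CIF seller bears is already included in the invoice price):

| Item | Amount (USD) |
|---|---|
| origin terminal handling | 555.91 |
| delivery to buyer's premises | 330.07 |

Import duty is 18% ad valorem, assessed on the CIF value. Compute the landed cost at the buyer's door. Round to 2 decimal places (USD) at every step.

CIF: the seller pays costs through ocean freight and marine insurance to the destination port.
Already in the invoice (seller's account under CIF): origin terminal — exclude.
The CIF price already equals the CIF value: 21649.10
Import duty = 21649.10 × 18% = 3896.84
Buyer bears: delivery 330.07 + duty 3896.84 = 4226.91
Landed cost = invoice 21649.10 + 4226.91 = 25876.01

Total landed cost: USD 25876.01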